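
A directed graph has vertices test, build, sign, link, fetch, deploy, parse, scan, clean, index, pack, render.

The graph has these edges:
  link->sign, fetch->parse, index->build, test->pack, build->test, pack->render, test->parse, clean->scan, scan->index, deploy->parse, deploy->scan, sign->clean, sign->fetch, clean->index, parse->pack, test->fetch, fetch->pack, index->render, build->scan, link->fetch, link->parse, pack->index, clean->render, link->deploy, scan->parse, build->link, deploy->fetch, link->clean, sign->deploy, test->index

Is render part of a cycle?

No

render lies on a cycle iff there is a path from render back to itself.
Exploring from render, it never reaches itself; equivalently, its strongly connected component is a singleton.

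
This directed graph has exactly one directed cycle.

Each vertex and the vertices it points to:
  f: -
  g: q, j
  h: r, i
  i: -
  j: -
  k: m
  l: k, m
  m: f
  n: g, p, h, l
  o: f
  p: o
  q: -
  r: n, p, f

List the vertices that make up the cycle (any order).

h, n, r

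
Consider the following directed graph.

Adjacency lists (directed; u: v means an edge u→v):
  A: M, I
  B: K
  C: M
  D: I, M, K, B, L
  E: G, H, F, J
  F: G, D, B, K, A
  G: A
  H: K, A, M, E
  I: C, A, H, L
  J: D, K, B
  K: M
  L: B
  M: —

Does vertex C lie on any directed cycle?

C lies on a cycle iff there is a path from C back to itself.
Exploring from C, it never reaches itself; equivalently, its strongly connected component is a singleton.

No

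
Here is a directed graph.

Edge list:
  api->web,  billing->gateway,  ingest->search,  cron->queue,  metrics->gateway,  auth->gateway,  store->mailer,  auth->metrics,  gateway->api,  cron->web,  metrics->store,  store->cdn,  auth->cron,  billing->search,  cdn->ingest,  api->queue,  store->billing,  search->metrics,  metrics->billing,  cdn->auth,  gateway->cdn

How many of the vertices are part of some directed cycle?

8

A vertex is on a directed cycle iff it belongs to a strongly connected component of size ≥ 2 (or has a self-loop).
The vertices on cycles are {cdn, auth, store, ingest, search, billing, gateway, metrics} — 8 in total.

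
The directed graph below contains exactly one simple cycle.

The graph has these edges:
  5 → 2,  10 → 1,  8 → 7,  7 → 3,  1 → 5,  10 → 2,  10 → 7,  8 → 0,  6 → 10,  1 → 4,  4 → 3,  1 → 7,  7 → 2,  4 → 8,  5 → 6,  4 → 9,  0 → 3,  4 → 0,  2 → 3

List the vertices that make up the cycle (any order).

DFS with gray/black marking from 6:
6 gray
  10 gray
    1 gray
      4 gray
        8 gray
          0 gray
            3 gray
            3 black
          0 black
          7 gray
            2 gray
              2→3: 3 black — skip
            2 black
            7→3: 3 black — skip
          7 black
        8 black
        9 gray
        9 black
        4→0: 0 black — skip
        4→3: 3 black — skip
      4 black
      1→7: 7 black — skip
      5 gray
        5→6: 6 is gray → back edge
Back edge closes the cycle 6 → 10 → 1 → 5 → 6; its vertices are {1, 5, 6, 10}.

1, 5, 6, 10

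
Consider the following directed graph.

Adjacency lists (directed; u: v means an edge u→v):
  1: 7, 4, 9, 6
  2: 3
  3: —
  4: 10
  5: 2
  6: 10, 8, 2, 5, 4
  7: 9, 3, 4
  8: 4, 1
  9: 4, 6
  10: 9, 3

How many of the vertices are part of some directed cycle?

A vertex is on a directed cycle iff it belongs to a strongly connected component of size ≥ 2 (or has a self-loop).
The vertices on cycles are {1, 4, 6, 7, 8, 9, 10} — 7 in total.

7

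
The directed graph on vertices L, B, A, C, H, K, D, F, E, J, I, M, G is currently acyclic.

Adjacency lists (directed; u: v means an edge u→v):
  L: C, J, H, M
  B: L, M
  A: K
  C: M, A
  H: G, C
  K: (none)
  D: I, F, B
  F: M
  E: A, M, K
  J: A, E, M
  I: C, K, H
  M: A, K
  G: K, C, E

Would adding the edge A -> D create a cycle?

Yes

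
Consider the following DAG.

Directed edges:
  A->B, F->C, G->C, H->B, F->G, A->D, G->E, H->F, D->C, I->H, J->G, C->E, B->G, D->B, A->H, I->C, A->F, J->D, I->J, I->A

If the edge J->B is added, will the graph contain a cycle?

No

Adding J→B creates a cycle iff B can already reach J.
Explore from B: no path reaches J. The graph stays acyclic.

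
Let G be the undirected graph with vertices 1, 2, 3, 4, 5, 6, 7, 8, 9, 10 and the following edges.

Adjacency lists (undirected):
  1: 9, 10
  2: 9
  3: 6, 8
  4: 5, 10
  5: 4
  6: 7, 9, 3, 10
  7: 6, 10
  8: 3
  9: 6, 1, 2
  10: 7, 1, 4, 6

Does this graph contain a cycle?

Yes

DFS, tracking each vertex's parent; an edge to a visited non-parent vertex closes a cycle.
Start from 3:
visit 3 (parent –)
  visit 6 (parent 3)
    visit 7 (parent 6)
      7–6: parent, skip
      visit 10 (parent 7)
        10–7: parent, skip
        visit 1 (parent 10)
          visit 9 (parent 1)
            9–6: 6 visited and ≠ parent → cycle
Cycle: 6 – 7 – 10 – 1 – 9 – 6.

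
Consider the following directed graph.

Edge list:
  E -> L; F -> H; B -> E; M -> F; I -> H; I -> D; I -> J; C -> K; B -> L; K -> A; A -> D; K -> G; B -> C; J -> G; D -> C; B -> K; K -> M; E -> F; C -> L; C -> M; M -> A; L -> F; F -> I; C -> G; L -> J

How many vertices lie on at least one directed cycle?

8

A vertex is on a directed cycle iff it belongs to a strongly connected component of size ≥ 2 (or has a self-loop).
The vertices on cycles are {A, C, D, F, I, K, L, M} — 8 in total.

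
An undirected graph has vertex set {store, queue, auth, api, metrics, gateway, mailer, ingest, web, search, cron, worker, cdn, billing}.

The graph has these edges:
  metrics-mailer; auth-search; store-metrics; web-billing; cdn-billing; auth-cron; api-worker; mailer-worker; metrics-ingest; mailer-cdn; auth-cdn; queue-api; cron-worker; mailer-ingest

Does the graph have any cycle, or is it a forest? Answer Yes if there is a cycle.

Yes

DFS, tracking each vertex's parent; an edge to a visited non-parent vertex closes a cycle.
Start from auth:
visit auth (parent –)
  visit cron (parent auth)
    visit worker (parent cron)
      visit api (parent worker)
        api–worker: parent, skip
        visit queue (parent api)
          queue–api: parent, skip
      worker–cron: parent, skip
      visit mailer (parent worker)
        visit metrics (parent mailer)
          visit ingest (parent metrics)
            ingest–metrics: parent, skip
            ingest–mailer: mailer visited and ≠ parent → cycle
Cycle: mailer – metrics – ingest – mailer.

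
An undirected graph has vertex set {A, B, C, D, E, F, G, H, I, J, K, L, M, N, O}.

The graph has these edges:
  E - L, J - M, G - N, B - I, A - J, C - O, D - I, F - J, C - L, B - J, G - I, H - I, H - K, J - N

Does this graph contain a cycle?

DFS, tracking each vertex's parent; an edge to a visited non-parent vertex closes a cycle.
Start from C:
visit C (parent –)
  visit O (parent C)
    O–C: parent, skip
  visit L (parent C)
    L–C: parent, skip
    visit E (parent L)
      E–L: parent, skip
visit A (parent –)
  visit J (parent A)
    visit N (parent J)
      N–J: parent, skip
      visit G (parent N)
        G–N: parent, skip
        visit I (parent G)
          visit H (parent I)
            visit K (parent H)
              K–H: parent, skip
            H–I: parent, skip
          I–G: parent, skip
          visit B (parent I)
            B–I: parent, skip
            B–J: J visited and ≠ parent → cycle
Cycle: J – N – G – I – B – J.

Yes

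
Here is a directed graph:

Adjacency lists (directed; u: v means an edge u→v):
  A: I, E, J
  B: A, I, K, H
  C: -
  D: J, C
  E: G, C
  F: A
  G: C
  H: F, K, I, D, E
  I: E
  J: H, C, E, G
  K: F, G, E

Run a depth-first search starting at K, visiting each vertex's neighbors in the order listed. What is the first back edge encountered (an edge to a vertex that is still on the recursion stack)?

H->F

DFS from K (visiting each vertex's neighbors in the order listed); mark gray on enter, black on exit:
K gray
  F gray
    A gray
      I gray
        E gray
          G gray
            C gray
            C black
          G black
          E→C: C black — skip
        E black
      I black
      A→E: E black — skip
      J gray
        H gray
          H→F: F is gray → back edge
First back edge: H → F.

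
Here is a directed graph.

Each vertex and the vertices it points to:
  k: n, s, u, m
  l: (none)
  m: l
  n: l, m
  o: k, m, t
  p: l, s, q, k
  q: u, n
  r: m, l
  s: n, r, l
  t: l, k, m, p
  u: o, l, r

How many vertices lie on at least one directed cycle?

6

A vertex is on a directed cycle iff it belongs to a strongly connected component of size ≥ 2 (or has a self-loop).
The vertices on cycles are {k, o, p, q, t, u} — 6 in total.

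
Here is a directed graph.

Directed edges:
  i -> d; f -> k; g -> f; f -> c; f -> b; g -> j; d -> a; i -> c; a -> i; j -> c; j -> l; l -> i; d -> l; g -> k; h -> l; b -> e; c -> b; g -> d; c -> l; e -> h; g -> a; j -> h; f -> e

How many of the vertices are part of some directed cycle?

8

A vertex is on a directed cycle iff it belongs to a strongly connected component of size ≥ 2 (or has a self-loop).
The vertices on cycles are {a, b, c, d, e, h, i, l} — 8 in total.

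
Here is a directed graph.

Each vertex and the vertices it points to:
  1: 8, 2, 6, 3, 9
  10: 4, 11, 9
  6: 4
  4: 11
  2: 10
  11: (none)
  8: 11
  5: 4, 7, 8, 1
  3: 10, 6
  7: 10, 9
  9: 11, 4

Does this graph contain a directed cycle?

No

DFS with white/gray/black marking, starting from 2:
2 gray
  10 gray
    4 gray
      11 gray
      11 black
    4 black
    10→11: 11 black — skip
    9 gray
      9→11: 11 black — skip
      9→4: 4 black — skip
    9 black
  10 black
2 black
1 gray
  8 gray
    8→11: 11 black — skip
  8 black
  1→2: 2 black — skip
  6 gray
    6→4: 4 black — skip
  6 black
  3 gray
    3→10: 10 black — skip
    3→6: 6 black — skip
  3 black
  1→9: 9 black — skip
1 black
5 gray
  5→4: 4 black — skip
  7 gray
    7→10: 10 black — skip
    7→9: 9 black — skip
  7 black
  5→8: 8 black — skip
  5→1: 1 black — skip
5 black
Every edge goes to a white or black vertex — no back edge, so the graph is acyclic.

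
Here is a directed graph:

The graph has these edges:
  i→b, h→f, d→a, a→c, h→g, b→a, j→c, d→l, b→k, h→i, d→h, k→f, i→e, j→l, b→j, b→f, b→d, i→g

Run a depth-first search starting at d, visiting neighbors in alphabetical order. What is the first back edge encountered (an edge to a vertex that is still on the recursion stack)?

DFS from d (visiting neighbors in alphabetical order); mark gray on enter, black on exit:
d gray
  a gray
    c gray
    c black
  a black
  h gray
    f gray
    f black
    g gray
    g black
    i gray
      b gray
        b→a: a black — skip
        b→d: d is gray → back edge
First back edge: b → d.

b->d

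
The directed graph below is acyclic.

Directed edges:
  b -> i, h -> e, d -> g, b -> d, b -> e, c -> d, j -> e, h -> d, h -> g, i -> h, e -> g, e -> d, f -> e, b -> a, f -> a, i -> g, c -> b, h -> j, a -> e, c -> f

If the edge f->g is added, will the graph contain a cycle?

Adding f→g creates a cycle iff g can already reach f.
Explore from g: no path reaches f. The graph stays acyclic.

No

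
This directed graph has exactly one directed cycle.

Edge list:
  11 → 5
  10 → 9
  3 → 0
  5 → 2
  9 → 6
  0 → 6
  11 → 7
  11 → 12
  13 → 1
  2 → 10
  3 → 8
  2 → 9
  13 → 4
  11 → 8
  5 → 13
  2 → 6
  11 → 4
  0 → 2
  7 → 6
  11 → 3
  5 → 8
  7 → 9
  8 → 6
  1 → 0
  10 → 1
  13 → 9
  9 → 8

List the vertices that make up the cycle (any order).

DFS with gray/black marking from 2:
2 gray
  10 gray
    1 gray
      0 gray
        6 gray
        6 black
        0→2: 2 is gray → back edge
Back edge closes the cycle 2 → 10 → 1 → 0 → 2; its vertices are {0, 1, 2, 10}.

0, 1, 2, 10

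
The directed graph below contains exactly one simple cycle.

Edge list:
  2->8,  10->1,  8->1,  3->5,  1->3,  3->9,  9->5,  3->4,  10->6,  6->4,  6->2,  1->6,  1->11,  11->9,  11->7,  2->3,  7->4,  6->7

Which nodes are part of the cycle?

1, 2, 6, 8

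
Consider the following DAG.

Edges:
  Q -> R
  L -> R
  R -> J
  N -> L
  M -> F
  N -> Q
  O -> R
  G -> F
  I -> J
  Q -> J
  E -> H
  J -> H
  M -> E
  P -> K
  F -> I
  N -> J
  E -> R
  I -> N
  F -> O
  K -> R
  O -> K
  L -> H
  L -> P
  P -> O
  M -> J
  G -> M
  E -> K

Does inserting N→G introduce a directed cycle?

Adding N→G creates a cycle iff G can already reach N.
Path from G: G → F → I → N.
So G → … → N → G is a cycle.

Yes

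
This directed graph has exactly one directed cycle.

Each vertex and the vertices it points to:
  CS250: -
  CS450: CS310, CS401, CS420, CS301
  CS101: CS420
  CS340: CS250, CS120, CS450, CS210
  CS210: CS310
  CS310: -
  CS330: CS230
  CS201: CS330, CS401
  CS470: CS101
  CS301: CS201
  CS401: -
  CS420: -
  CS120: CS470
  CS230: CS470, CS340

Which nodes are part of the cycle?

CS201, CS230, CS301, CS330, CS340, CS450

DFS with gray/black marking from CS330:
CS330 gray
  CS230 gray
    CS470 gray
      CS101 gray
        CS420 gray
        CS420 black
      CS101 black
    CS470 black
    CS340 gray
      CS250 gray
      CS250 black
      CS120 gray
        CS120→CS470: CS470 black — skip
      CS120 black
      CS450 gray
        CS310 gray
        CS310 black
        CS401 gray
        CS401 black
        CS450→CS420: CS420 black — skip
        CS301 gray
          CS201 gray
            CS201→CS330: CS330 is gray → back edge
Back edge closes the cycle CS330 → CS230 → CS340 → CS450 → CS301 → CS201 → CS330; its vertices are {CS201, CS230, CS301, CS330, CS340, CS450}.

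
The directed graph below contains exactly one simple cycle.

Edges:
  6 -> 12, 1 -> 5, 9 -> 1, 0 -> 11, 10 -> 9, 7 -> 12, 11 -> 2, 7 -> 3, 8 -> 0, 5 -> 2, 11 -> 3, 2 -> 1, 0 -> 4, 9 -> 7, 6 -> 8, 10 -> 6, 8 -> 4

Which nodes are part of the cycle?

DFS with gray/black marking from 1:
1 gray
  5 gray
    2 gray
      2→1: 1 is gray → back edge
Back edge closes the cycle 1 → 5 → 2 → 1; its vertices are {1, 2, 5}.

1, 2, 5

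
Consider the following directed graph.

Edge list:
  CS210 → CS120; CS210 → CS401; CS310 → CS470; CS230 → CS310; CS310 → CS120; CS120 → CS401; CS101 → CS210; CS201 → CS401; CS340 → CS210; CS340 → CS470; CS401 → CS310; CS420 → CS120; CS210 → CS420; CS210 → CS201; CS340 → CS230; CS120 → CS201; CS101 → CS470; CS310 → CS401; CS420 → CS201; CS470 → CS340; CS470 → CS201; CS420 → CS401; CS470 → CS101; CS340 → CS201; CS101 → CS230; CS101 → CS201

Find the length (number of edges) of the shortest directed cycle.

2

For each vertex v, BFS finds the shortest path from v back to v.
The shortest such closed walk is CS340 → CS470 → CS340, length 2.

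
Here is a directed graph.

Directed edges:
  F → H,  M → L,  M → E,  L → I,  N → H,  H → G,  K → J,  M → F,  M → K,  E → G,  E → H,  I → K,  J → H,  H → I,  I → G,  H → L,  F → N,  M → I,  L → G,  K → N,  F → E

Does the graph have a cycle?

Yes

DFS with white/gray/black marking, starting from G:
G gray
G black
E gray
  E→G: G black — skip
  H gray
    I gray
      I→G: G black — skip
      K gray
        N gray
          N→H: H is gray → back edge
Back edge found, so a cycle exists: H → I → K → N → H.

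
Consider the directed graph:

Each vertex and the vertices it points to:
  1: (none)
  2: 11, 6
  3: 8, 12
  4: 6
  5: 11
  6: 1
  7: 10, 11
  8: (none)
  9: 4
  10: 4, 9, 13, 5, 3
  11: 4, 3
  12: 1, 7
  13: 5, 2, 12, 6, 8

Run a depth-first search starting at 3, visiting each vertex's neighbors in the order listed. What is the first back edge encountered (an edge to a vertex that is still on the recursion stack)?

DFS from 3 (visiting each vertex's neighbors in the order listed); mark gray on enter, black on exit:
3 gray
  8 gray
  8 black
  12 gray
    1 gray
    1 black
    7 gray
      10 gray
        4 gray
          6 gray
            6→1: 1 black — skip
          6 black
        4 black
        9 gray
          9→4: 4 black — skip
        9 black
        13 gray
          5 gray
            11 gray
              11→4: 4 black — skip
              11→3: 3 is gray → back edge
First back edge: 11 → 3.

11→3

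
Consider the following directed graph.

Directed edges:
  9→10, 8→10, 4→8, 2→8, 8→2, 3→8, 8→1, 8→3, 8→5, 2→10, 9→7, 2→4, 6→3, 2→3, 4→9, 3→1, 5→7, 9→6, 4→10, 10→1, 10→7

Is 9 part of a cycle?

Yes

9 is on a cycle iff 9 can reach itself via ≥1 edge.
9 → 6 → 3 → 8 → 2 → 4 → 9 — yes.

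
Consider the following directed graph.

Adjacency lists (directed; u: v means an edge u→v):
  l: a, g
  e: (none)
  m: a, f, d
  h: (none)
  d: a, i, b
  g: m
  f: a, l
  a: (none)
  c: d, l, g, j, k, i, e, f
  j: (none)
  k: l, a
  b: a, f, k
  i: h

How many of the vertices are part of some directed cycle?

A vertex is on a directed cycle iff it belongs to a strongly connected component of size ≥ 2 (or has a self-loop).
The vertices on cycles are {b, d, f, g, k, l, m} — 7 in total.

7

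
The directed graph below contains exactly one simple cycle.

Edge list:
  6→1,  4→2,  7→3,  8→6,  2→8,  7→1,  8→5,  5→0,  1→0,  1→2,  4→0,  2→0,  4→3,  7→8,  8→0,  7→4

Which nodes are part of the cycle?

DFS with gray/black marking from 8:
8 gray
  5 gray
    0 gray
    0 black
  5 black
  8→0: 0 black — skip
  6 gray
    1 gray
      2 gray
        2→8: 8 is gray → back edge
Back edge closes the cycle 8 → 6 → 1 → 2 → 8; its vertices are {1, 2, 6, 8}.

1, 2, 6, 8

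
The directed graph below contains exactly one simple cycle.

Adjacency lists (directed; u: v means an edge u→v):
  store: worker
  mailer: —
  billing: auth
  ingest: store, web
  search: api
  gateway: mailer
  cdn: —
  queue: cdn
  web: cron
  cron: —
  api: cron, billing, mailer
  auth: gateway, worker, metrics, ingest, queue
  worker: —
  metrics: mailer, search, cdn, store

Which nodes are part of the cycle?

api, auth, search, billing, metrics

DFS with gray/black marking from auth:
auth gray
  gateway gray
    mailer gray
    mailer black
  gateway black
  worker gray
  worker black
  metrics gray
    metrics→mailer: mailer black — skip
    search gray
      api gray
        cron gray
        cron black
        billing gray
          billing→auth: auth is gray → back edge
Back edge closes the cycle auth → metrics → search → api → billing → auth; its vertices are {api, auth, search, billing, metrics}.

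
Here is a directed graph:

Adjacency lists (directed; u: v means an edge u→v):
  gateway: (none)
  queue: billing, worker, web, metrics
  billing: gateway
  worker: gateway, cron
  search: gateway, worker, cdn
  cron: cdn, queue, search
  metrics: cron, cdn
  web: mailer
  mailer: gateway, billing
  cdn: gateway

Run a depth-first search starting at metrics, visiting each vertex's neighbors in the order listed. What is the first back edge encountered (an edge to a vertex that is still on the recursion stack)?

DFS from metrics (visiting each vertex's neighbors in the order listed); mark gray on enter, black on exit:
metrics gray
  cron gray
    cdn gray
      gateway gray
      gateway black
    cdn black
    queue gray
      billing gray
        billing→gateway: gateway black — skip
      billing black
      worker gray
        worker→gateway: gateway black — skip
        worker→cron: cron is gray → back edge
First back edge: worker → cron.

worker->cron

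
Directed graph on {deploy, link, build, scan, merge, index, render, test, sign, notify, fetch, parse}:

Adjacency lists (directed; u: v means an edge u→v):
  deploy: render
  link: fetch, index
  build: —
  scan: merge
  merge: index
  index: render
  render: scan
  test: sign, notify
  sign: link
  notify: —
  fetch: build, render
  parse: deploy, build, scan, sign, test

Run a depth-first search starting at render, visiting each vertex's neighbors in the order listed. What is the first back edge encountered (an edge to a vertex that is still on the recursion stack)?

index→render

DFS from render (visiting each vertex's neighbors in the order listed); mark gray on enter, black on exit:
render gray
  scan gray
    merge gray
      index gray
        index→render: render is gray → back edge
First back edge: index → render.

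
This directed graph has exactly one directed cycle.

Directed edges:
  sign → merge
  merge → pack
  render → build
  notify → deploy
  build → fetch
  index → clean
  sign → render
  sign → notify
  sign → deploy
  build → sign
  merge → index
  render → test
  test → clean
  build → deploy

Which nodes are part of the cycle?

sign, build, render

DFS with gray/black marking from build:
build gray
  sign gray
    notify gray
      deploy gray
      deploy black
    notify black
    sign→deploy: deploy black — skip
    merge gray
      index gray
        clean gray
        clean black
      index black
      pack gray
      pack black
    merge black
    render gray
      render→build: build is gray → back edge
Back edge closes the cycle build → sign → render → build; its vertices are {sign, build, render}.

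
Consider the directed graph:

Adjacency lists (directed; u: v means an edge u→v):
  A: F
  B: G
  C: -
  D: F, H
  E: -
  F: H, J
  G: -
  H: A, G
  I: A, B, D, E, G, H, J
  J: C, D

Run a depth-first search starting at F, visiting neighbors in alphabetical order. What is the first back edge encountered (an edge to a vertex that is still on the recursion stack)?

A→F

DFS from F (visiting neighbors in alphabetical order); mark gray on enter, black on exit:
F gray
  H gray
    A gray
      A→F: F is gray → back edge
First back edge: A → F.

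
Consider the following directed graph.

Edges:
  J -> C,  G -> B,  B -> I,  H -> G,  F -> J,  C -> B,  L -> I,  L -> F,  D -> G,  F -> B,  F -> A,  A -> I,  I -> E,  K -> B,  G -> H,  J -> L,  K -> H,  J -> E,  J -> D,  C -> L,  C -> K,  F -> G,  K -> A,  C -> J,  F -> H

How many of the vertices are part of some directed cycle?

A vertex is on a directed cycle iff it belongs to a strongly connected component of size ≥ 2 (or has a self-loop).
The vertices on cycles are {C, F, G, H, J, L} — 6 in total.

6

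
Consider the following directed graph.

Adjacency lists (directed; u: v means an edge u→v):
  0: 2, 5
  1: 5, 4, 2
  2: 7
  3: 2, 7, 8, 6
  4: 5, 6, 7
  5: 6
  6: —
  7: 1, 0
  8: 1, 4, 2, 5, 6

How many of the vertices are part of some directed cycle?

5

A vertex is on a directed cycle iff it belongs to a strongly connected component of size ≥ 2 (or has a self-loop).
The vertices on cycles are {0, 1, 2, 4, 7} — 5 in total.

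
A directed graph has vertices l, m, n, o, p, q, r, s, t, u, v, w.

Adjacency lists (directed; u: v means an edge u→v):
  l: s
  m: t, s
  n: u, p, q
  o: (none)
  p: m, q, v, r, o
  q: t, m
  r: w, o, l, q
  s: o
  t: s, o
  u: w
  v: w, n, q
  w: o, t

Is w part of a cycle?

No

w lies on a cycle iff there is a path from w back to itself.
Exploring from w, it never reaches itself; equivalently, its strongly connected component is a singleton.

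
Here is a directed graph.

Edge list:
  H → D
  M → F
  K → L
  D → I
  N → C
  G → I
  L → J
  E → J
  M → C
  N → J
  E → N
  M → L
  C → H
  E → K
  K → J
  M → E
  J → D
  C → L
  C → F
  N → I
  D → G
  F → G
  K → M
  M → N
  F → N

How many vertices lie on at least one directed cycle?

A vertex is on a directed cycle iff it belongs to a strongly connected component of size ≥ 2 (or has a self-loop).
The vertices on cycles are {C, E, F, K, M, N} — 6 in total.

6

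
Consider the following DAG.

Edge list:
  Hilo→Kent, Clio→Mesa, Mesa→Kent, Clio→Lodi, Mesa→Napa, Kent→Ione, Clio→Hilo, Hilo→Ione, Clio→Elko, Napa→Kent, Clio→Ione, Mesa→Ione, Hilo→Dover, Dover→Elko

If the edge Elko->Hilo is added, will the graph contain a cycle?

Yes

Adding Elko→Hilo creates a cycle iff Hilo can already reach Elko.
Path from Hilo: Hilo → Dover → Elko.
So Hilo → … → Elko → Hilo is a cycle.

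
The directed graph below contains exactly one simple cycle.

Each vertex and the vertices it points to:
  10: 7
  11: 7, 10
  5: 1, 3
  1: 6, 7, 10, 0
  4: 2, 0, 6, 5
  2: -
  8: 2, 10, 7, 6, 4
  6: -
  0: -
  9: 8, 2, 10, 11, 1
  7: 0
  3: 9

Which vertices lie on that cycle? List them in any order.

DFS with gray/black marking from 9:
9 gray
  8 gray
    2 gray
    2 black
    10 gray
      7 gray
        0 gray
        0 black
      7 black
    10 black
    8→7: 7 black — skip
    6 gray
    6 black
    4 gray
      4→2: 2 black — skip
      4→0: 0 black — skip
      4→6: 6 black — skip
      5 gray
        1 gray
          1→6: 6 black — skip
          1→7: 7 black — skip
          1→10: 10 black — skip
          1→0: 0 black — skip
        1 black
        3 gray
          3→9: 9 is gray → back edge
Back edge closes the cycle 9 → 8 → 4 → 5 → 3 → 9; its vertices are {3, 4, 5, 8, 9}.

3, 4, 5, 8, 9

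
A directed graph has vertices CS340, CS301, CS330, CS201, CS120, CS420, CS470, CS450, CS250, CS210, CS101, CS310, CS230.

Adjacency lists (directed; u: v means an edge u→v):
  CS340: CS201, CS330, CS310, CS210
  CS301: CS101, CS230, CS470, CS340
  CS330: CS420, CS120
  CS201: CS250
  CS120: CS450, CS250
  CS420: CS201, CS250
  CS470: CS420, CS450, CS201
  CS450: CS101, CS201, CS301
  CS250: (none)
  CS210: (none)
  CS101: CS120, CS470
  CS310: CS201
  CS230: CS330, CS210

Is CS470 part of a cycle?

Yes

CS470 is on a cycle iff CS470 can reach itself via ≥1 edge.
CS470 → CS450 → CS101 → CS470 — yes.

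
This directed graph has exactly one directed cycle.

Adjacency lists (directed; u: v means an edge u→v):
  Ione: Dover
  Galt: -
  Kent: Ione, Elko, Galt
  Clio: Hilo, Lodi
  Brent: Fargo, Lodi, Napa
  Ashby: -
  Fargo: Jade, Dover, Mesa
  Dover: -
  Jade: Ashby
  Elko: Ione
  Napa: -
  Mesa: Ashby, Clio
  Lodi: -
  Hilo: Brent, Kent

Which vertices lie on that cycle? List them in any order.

DFS with gray/black marking from Clio:
Clio gray
  Hilo gray
    Brent gray
      Fargo gray
        Jade gray
          Ashby gray
          Ashby black
        Jade black
        Dover gray
        Dover black
        Mesa gray
          Mesa→Ashby: Ashby black — skip
          Mesa→Clio: Clio is gray → back edge
Back edge closes the cycle Clio → Hilo → Brent → Fargo → Mesa → Clio; its vertices are {Clio, Hilo, Mesa, Brent, Fargo}.

Clio, Hilo, Mesa, Brent, Fargo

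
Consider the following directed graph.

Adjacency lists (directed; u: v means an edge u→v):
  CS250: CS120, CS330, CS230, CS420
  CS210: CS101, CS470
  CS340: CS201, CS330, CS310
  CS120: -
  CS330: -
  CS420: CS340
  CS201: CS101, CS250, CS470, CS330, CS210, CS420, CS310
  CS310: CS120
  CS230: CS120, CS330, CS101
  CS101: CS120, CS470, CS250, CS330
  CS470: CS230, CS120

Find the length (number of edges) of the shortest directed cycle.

3

For each vertex v, BFS finds the shortest path from v back to v.
The shortest such closed walk is CS201 → CS420 → CS340 → CS201, length 3.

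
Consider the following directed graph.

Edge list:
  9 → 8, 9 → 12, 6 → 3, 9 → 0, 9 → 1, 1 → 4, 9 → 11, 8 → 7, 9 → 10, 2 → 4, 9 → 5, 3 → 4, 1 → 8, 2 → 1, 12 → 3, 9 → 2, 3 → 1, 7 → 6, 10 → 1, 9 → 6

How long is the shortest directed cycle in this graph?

For each vertex v, BFS finds the shortest path from v back to v.
The shortest such closed walk is 8 → 7 → 6 → 3 → 1 → 8, length 5.

5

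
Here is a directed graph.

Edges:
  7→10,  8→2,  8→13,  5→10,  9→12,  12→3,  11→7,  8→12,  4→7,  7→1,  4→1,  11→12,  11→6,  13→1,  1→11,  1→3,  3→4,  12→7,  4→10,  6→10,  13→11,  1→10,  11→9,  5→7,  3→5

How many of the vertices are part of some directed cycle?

A vertex is on a directed cycle iff it belongs to a strongly connected component of size ≥ 2 (or has a self-loop).
The vertices on cycles are {1, 3, 4, 5, 7, 9, 11, 12} — 8 in total.

8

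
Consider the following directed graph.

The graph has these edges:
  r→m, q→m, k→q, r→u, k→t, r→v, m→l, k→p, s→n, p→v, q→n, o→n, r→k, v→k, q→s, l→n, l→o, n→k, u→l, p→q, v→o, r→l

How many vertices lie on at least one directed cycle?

9

A vertex is on a directed cycle iff it belongs to a strongly connected component of size ≥ 2 (or has a self-loop).
The vertices on cycles are {k, l, m, n, o, p, q, s, v} — 9 in total.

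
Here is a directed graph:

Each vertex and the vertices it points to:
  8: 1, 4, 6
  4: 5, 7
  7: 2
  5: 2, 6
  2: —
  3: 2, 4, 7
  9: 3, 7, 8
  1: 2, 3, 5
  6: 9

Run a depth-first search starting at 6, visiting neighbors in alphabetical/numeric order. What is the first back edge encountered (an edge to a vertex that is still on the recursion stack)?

DFS from 6 (visiting neighbors in alphabetical/numeric order); mark gray on enter, black on exit:
6 gray
  9 gray
    3 gray
      2 gray
      2 black
      4 gray
        5 gray
          5→2: 2 black — skip
          5→6: 6 is gray → back edge
First back edge: 5 → 6.

5->6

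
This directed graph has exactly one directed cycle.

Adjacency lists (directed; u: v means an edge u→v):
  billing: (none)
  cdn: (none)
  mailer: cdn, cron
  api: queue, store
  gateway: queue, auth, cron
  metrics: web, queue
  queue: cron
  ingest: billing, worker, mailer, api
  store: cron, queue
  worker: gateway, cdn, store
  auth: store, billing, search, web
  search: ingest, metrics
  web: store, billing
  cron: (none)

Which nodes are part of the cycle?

auth, ingest, search, worker, gateway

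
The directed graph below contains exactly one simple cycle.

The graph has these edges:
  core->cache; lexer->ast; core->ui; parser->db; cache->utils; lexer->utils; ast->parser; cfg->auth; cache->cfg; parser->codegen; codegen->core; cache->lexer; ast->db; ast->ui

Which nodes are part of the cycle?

DFS with gray/black marking from core:
core gray
  ui gray
  ui black
  cache gray
    cfg gray
      auth gray
      auth black
    cfg black
    lexer gray
      ast gray
        db gray
        db black
        ast→ui: ui black — skip
        parser gray
          parser→db: db black — skip
          codegen gray
            codegen→core: core is gray → back edge
Back edge closes the cycle core → cache → lexer → ast → parser → codegen → core; its vertices are {ast, core, cache, lexer, parser, codegen}.

ast, core, cache, lexer, parser, codegen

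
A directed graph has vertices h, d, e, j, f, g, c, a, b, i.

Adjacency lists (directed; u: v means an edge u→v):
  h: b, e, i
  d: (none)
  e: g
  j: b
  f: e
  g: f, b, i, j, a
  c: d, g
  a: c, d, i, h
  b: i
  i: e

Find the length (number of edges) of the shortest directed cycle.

3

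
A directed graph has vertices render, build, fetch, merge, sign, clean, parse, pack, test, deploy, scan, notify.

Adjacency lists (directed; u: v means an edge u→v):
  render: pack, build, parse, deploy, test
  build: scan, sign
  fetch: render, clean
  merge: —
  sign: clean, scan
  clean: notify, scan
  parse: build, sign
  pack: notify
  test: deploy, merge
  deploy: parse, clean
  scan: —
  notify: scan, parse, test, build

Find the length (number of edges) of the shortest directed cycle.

For each vertex v, BFS finds the shortest path from v back to v.
The shortest such closed walk is test → deploy → clean → notify → test, length 4.

4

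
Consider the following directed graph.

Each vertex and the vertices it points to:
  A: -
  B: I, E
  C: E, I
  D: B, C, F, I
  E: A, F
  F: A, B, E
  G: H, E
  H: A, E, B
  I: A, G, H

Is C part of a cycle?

No

C lies on a cycle iff there is a path from C back to itself.
Exploring from C, it never reaches itself; equivalently, its strongly connected component is a singleton.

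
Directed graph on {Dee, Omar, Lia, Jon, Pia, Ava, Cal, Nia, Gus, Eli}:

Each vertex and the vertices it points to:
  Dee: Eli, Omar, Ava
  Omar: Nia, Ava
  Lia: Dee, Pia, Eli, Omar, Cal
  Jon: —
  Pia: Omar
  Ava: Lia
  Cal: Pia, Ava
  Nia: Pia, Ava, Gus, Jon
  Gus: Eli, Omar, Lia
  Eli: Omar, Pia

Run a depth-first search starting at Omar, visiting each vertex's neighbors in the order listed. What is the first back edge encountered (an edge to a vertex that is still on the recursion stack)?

Pia→Omar

DFS from Omar (visiting each vertex's neighbors in the order listed); mark gray on enter, black on exit:
Omar gray
  Nia gray
    Pia gray
      Pia→Omar: Omar is gray → back edge
First back edge: Pia → Omar.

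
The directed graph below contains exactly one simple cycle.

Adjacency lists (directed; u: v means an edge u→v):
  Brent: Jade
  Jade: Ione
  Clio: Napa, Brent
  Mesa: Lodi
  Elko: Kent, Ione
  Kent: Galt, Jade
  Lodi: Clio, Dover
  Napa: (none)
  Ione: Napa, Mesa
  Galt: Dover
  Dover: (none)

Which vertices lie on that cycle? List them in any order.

Clio, Ione, Jade, Lodi, Mesa, Brent

DFS with gray/black marking from Ione:
Ione gray
  Napa gray
  Napa black
  Mesa gray
    Lodi gray
      Clio gray
        Clio→Napa: Napa black — skip
        Brent gray
          Jade gray
            Jade→Ione: Ione is gray → back edge
Back edge closes the cycle Ione → Mesa → Lodi → Clio → Brent → Jade → Ione; its vertices are {Clio, Ione, Jade, Lodi, Mesa, Brent}.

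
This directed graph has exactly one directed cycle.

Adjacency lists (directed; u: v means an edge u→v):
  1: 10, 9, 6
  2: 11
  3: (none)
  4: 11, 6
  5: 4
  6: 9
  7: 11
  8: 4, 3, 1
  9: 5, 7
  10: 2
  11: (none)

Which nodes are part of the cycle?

4, 5, 6, 9

DFS with gray/black marking from 4:
4 gray
  11 gray
  11 black
  6 gray
    9 gray
      5 gray
        5→4: 4 is gray → back edge
Back edge closes the cycle 4 → 6 → 9 → 5 → 4; its vertices are {4, 5, 6, 9}.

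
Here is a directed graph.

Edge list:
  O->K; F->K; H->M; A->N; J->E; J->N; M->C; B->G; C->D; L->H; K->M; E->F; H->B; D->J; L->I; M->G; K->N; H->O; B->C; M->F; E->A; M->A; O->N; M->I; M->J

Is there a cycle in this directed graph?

DFS with white/gray/black marking, starting from H:
H gray
  B gray
    C gray
      D gray
        J gray
          N gray
          N black
          E gray
            A gray
              A→N: N black — skip
            A black
            F gray
              K gray
                K→N: N black — skip
                M gray
                  I gray
                  I black
                  M→F: F is gray → back edge
Back edge found, so a cycle exists: F → K → M → F.

Yes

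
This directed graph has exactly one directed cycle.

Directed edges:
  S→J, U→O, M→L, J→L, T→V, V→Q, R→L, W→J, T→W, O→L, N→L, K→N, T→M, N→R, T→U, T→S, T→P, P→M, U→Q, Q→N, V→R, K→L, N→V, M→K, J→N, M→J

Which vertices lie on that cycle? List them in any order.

DFS with gray/black marking from V:
V gray
  Q gray
    N gray
      N→V: V is gray → back edge
Back edge closes the cycle V → Q → N → V; its vertices are {N, Q, V}.

N, Q, V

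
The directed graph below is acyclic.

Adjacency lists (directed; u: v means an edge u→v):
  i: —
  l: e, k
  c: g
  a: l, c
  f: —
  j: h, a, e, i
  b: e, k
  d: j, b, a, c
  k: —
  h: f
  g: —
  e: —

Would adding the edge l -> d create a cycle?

Adding l→d creates a cycle iff d can already reach l.
Path from d: d → a → l.
So d → … → l → d is a cycle.

Yes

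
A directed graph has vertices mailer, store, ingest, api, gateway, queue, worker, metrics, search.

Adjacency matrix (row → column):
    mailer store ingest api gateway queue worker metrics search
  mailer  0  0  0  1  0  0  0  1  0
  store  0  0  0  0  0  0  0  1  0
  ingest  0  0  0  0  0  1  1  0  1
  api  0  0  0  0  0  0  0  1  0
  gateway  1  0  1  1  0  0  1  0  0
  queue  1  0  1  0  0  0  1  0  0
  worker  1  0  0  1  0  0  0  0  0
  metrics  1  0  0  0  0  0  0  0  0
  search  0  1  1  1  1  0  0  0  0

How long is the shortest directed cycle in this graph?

2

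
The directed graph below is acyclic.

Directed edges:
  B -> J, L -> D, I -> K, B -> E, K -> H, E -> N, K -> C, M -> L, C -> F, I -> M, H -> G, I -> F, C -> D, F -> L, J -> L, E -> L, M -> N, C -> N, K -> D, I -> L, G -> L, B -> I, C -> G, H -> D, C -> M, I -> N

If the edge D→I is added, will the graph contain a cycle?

Adding D→I creates a cycle iff I can already reach D.
Path from I: I → K → D.
So I → … → D → I is a cycle.

Yes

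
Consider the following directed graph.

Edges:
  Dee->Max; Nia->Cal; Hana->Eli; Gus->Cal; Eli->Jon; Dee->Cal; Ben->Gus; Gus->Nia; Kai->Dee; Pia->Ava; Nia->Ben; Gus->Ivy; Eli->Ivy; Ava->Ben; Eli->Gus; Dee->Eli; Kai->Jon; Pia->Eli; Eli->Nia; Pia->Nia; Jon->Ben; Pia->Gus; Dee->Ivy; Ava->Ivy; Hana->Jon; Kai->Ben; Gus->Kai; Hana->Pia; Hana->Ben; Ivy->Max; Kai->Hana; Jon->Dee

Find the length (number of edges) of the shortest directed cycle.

3

For each vertex v, BFS finds the shortest path from v back to v.
The shortest such closed walk is Eli → Jon → Dee → Eli, length 3.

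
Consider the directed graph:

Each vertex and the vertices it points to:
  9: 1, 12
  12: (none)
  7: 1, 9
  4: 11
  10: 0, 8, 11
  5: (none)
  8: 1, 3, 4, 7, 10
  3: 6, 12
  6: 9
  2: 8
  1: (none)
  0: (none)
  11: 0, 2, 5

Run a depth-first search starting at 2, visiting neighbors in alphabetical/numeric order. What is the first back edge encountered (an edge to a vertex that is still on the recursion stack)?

11→2

DFS from 2 (visiting neighbors in alphabetical/numeric order); mark gray on enter, black on exit:
2 gray
  8 gray
    1 gray
    1 black
    3 gray
      6 gray
        9 gray
          9→1: 1 black — skip
          12 gray
          12 black
        9 black
      6 black
      3→12: 12 black — skip
    3 black
    4 gray
      11 gray
        0 gray
        0 black
        11→2: 2 is gray → back edge
First back edge: 11 → 2.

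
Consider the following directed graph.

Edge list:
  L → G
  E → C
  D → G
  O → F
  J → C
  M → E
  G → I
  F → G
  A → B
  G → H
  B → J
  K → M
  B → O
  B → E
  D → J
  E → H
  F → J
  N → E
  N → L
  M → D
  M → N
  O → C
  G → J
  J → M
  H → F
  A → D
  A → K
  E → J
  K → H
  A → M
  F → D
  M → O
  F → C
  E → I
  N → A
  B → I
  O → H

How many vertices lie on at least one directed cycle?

13

A vertex is on a directed cycle iff it belongs to a strongly connected component of size ≥ 2 (or has a self-loop).
The vertices on cycles are {A, B, D, E, F, G, H, J, K, L, M, N, O} — 13 in total.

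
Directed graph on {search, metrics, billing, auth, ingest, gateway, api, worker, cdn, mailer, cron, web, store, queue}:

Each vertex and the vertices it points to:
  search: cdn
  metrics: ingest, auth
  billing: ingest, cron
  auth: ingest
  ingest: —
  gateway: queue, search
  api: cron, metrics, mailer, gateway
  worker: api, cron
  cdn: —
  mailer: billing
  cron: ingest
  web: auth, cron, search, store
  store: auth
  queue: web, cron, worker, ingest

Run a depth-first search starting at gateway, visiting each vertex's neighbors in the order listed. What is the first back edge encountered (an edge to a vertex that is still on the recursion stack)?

DFS from gateway (visiting each vertex's neighbors in the order listed); mark gray on enter, black on exit:
gateway gray
  queue gray
    web gray
      auth gray
        ingest gray
        ingest black
      auth black
      cron gray
        cron→ingest: ingest black — skip
      cron black
      search gray
        cdn gray
        cdn black
      search black
      store gray
        store→auth: auth black — skip
      store black
    web black
    queue→cron: cron black — skip
    worker gray
      api gray
        api→cron: cron black — skip
        metrics gray
          metrics→ingest: ingest black — skip
          metrics→auth: auth black — skip
        metrics black
        mailer gray
          billing gray
            billing→ingest: ingest black — skip
            billing→cron: cron black — skip
          billing black
        mailer black
        api→gateway: gateway is gray → back edge
First back edge: api → gateway.

api->gateway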